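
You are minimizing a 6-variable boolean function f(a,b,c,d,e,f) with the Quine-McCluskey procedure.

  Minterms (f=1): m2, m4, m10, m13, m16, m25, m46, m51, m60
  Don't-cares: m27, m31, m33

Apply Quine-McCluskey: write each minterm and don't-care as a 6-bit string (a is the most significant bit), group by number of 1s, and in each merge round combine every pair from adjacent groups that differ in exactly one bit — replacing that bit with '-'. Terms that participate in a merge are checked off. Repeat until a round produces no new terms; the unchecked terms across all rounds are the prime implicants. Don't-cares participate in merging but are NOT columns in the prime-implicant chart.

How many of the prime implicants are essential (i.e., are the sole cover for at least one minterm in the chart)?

[col 0] 000010*, 000100, 001010*, 001101, 010000, 011001*, 011011*, 011111*, 100001, 101110, 110011, 111100
[col 1] 00-010, 011-11, 0110-1
Prime implicants: 00-010, 000100, 001101, 010000, 011-11, 0110-1, 100001, 101110, 110011, 111100
PI chart (minterm → PIs covering it):
  2 | 00-010  (sole → essential)
  4 | 000100  (sole → essential)
  10 | 00-010  (sole → essential)
  13 | 001101  (sole → essential)
  16 | 010000  (sole → essential)
  25 | 0110-1  (sole → essential)
  46 | 101110  (sole → essential)
  51 | 110011  (sole → essential)
  60 | 111100  (sole → essential)
Essential prime implicants: 00-010, 000100, 001101, 010000, 0110-1, 101110, 110011, 111100

8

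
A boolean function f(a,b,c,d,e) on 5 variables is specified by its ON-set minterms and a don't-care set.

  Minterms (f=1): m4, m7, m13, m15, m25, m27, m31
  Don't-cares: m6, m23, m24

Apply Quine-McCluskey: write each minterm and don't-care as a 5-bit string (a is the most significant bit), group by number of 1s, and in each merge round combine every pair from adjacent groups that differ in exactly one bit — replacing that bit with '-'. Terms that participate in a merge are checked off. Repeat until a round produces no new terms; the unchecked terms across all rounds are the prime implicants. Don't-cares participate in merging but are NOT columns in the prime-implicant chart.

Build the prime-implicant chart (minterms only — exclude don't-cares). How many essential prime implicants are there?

Round 0: 00100✓ 00110✓ 00111✓ 01101✓ 01111✓ 10111✓ 11000✓ 11001✓ 11011✓ 11111✓
Round 1: -0111✓ -1111✓ 0-111✓ 001-0 0011- 011-1 1-111✓ 11-11 110-1 1100-
Round 2: --111
PIs = {--111, 001-0, 0011-, 011-1, 11-11, 110-1, 1100-}
Coverage chart:
  m4: 001-0 ←essential
  m7: --111,0011-
  m13: 011-1 ←essential
  m15: --111,011-1
  m25: 110-1,1100-
  m27: 11-11,110-1
  m31: --111,11-11
Essential: 001-0, 011-1

2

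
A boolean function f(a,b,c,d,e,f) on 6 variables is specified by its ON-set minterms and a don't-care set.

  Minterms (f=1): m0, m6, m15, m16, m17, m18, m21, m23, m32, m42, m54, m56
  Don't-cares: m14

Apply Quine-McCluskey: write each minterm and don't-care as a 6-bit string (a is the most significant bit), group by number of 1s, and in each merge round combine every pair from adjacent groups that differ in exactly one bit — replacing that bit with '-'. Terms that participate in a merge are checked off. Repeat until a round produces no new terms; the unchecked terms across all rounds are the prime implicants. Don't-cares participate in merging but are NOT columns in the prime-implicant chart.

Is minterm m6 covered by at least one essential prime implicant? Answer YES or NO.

YES

size-2^0 implicants → 000000(✓)  000110(✓)  001110(✓)  001111(✓)  010000(✓)  010001(✓)  010010(✓)  010101(✓)  010111(✓)  100000(✓)  101010  110110  111000
size-2^1 implicants → -00000  0-0000  00-110  00111-  010-01  0100-0  01000-  0101-1
Unchecked terms (primes): -00000, 0-0000, 00-110, 00111-, 010-01, 0100-0, 01000-, 0101-1, 101010, 110110, 111000
Minterm coverage:
  m0 ⊆ -00000,0-0000
  m6 ⊆ 00-110 [E]
  m15 ⊆ 00111- [E]
  m16 ⊆ 0-0000,0100-0,01000-
  m17 ⊆ 010-01,01000-
  m18 ⊆ 0100-0 [E]
  m21 ⊆ 010-01,0101-1
  m23 ⊆ 0101-1 [E]
  m32 ⊆ -00000 [E]
  m42 ⊆ 101010 [E]
  m54 ⊆ 110110 [E]
  m56 ⊆ 111000 [E]
E = {-00000, 00-110, 00111-, 0100-0, 0101-1, 101010, 110110, 111000}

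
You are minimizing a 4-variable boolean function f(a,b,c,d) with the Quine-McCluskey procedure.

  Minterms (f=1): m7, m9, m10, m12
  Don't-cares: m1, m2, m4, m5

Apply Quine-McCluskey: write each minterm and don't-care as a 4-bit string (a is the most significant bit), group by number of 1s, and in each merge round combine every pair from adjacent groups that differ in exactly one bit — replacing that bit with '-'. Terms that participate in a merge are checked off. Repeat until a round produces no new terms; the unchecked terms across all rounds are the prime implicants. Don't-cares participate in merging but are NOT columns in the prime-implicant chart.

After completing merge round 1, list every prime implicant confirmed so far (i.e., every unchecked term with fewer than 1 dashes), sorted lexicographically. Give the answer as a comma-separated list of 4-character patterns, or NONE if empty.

NONE

size-2^0 implicants → 0001(✓)  0010(✓)  0100(✓)  0101(✓)  0111(✓)  1001(✓)  1010(✓)  1100(✓)
size-2^1 implicants → -001  -010  -100  0-01  01-1  010-
Unchecked terms (primes): -001, -010, -100, 0-01, 01-1, 010-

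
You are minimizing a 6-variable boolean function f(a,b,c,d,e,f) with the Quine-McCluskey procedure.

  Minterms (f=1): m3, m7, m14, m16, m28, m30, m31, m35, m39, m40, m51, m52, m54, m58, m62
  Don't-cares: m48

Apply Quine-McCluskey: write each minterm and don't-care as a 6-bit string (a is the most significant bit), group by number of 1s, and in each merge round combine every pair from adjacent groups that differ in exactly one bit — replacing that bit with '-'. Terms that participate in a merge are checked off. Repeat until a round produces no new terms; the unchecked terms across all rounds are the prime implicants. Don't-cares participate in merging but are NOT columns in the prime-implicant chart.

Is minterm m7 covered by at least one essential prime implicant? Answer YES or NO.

[col 0] 000011*, 000111*, 001110*, 010000*, 011100*, 011110*, 011111*, 100011*, 100111*, 101000, 110000*, 110011*, 110100*, 110110*, 111010*, 111110*
[col 1] -00011*, -00111*, -10000, -11110, 0-1110, 000-11*, 0111-0, 01111-, 1-0011, 100-11*, 11-110, 110-00, 1101-0, 111-10
[col 2] -00-11
Prime implicants: -00-11, -10000, -11110, 0-1110, 0111-0, 01111-, 1-0011, 101000, 11-110, 110-00, 1101-0, 111-10
PI chart (minterm → PIs covering it):
  3 | -00-11  (sole → essential)
  7 | -00-11  (sole → essential)
  14 | 0-1110  (sole → essential)
  16 | -10000  (sole → essential)
  28 | 0111-0  (sole → essential)
  30 | -11110,0-1110,0111-0,01111-
  31 | 01111-  (sole → essential)
  35 | -00-11,1-0011
  39 | -00-11  (sole → essential)
  40 | 101000  (sole → essential)
  51 | 1-0011  (sole → essential)
  52 | 110-00,1101-0
  54 | 11-110,1101-0
  58 | 111-10  (sole → essential)
  62 | -11110,11-110,111-10
Essential prime implicants: -00-11, -10000, 0-1110, 0111-0, 01111-, 1-0011, 101000, 111-10

YES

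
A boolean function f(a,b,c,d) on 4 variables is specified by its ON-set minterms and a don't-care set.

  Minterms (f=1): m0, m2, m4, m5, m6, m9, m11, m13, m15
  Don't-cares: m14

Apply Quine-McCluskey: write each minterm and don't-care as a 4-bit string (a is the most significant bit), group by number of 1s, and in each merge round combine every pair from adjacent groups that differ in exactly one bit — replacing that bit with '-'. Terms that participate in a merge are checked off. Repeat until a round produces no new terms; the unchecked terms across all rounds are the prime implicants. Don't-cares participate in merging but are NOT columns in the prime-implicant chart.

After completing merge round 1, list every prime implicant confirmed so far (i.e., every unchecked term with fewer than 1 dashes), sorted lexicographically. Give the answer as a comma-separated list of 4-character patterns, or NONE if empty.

NONE

size-2^0 implicants → 0000(✓)  0010(✓)  0100(✓)  0101(✓)  0110(✓)  1001(✓)  1011(✓)  1101(✓)  1110(✓)  1111(✓)
size-2^1 implicants → -101  -110  0-00(✓)  0-10(✓)  00-0(✓)  01-0(✓)  010-  1-01(✓)  1-11(✓)  10-1(✓)  11-1(✓)  111-
size-2^2 implicants → 0--0  1--1
Unchecked terms (primes): -101, -110, 0--0, 010-, 1--1, 111-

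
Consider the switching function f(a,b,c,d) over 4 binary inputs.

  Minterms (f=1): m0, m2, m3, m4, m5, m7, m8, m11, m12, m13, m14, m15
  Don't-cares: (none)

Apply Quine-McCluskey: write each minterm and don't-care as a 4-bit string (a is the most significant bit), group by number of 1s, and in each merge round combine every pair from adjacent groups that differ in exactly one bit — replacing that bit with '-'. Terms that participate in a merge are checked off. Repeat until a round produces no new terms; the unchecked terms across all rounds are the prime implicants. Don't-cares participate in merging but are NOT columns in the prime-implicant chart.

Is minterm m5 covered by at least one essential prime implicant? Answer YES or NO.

NO

Round 0: 0000✓ 0010✓ 0011✓ 0100✓ 0101✓ 0111✓ 1000✓ 1011✓ 1100✓ 1101✓ 1110✓ 1111✓
Round 1: -000✓ -011✓ -100✓ -101✓ -111✓ 0-00✓ 0-11✓ 00-0 001- 01-1✓ 010-✓ 1-00✓ 1-11✓ 11-0✓ 11-1✓ 110-✓ 111-✓
Round 2: --00 --11 -1-1 -10- 11--
PIs = {--00, --11, -1-1, -10-, 00-0, 001-, 11--}
Coverage chart:
  m0: --00,00-0
  m2: 00-0,001-
  m3: --11,001-
  m4: --00,-10-
  m5: -1-1,-10-
  m7: --11,-1-1
  m8: --00 ←essential
  m11: --11 ←essential
  m12: --00,-10-,11--
  m13: -1-1,-10-,11--
  m14: 11-- ←essential
  m15: --11,-1-1,11--
Essential: --00, --11, 11--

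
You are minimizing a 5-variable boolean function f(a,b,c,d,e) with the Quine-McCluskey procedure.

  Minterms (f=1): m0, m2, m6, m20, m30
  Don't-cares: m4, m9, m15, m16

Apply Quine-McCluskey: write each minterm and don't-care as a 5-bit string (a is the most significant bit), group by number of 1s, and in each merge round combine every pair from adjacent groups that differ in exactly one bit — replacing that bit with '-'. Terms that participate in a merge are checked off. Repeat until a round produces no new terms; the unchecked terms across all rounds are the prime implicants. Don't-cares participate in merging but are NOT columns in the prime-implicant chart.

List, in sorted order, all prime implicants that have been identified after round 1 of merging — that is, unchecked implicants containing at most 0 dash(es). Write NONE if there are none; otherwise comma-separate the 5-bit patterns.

01001, 01111, 11110

size-2^0 implicants → 00000(✓)  00010(✓)  00100(✓)  00110(✓)  01001  01111  10000(✓)  10100(✓)  11110
size-2^1 implicants → -0000(✓)  -0100(✓)  00-00(✓)  00-10(✓)  000-0(✓)  001-0(✓)  10-00(✓)
size-2^2 implicants → -0-00  00--0
Unchecked terms (primes): -0-00, 00--0, 01001, 01111, 11110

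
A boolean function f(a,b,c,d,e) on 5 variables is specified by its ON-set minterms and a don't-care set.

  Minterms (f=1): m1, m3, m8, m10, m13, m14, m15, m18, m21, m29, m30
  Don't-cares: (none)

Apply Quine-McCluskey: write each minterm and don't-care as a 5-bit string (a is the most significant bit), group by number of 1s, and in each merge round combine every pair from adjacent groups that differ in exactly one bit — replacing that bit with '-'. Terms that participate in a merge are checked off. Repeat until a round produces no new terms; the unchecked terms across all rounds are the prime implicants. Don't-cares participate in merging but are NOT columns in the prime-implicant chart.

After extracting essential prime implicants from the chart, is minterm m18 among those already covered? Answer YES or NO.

YES

Round 0: 00001✓ 00011✓ 01000✓ 01010✓ 01101✓ 01110✓ 01111✓ 10010 10101✓ 11101✓ 11110✓
Round 1: -1101 -1110 000-1 01-10 010-0 011-1 0111- 1-101
PIs = {-1101, -1110, 000-1, 01-10, 010-0, 011-1, 0111-, 1-101, 10010}
Coverage chart:
  m1: 000-1 ←essential
  m3: 000-1 ←essential
  m8: 010-0 ←essential
  m10: 01-10,010-0
  m13: -1101,011-1
  m14: -1110,01-10,0111-
  m15: 011-1,0111-
  m18: 10010 ←essential
  m21: 1-101 ←essential
  m29: -1101,1-101
  m30: -1110 ←essential
Essential: -1110, 000-1, 010-0, 1-101, 10010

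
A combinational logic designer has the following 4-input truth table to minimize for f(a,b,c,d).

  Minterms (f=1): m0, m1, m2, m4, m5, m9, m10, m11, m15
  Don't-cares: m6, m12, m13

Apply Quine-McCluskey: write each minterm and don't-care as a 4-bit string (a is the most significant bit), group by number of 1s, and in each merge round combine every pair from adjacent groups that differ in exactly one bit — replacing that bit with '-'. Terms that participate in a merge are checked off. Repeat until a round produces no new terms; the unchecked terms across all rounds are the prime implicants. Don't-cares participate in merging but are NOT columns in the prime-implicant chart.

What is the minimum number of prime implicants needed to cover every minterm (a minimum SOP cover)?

Round 0: 0000✓ 0001✓ 0010✓ 0100✓ 0101✓ 0110✓ 1001✓ 1010✓ 1011✓ 1100✓ 1101✓ 1111✓
Round 1: -001✓ -010 -100✓ -101✓ 0-00✓ 0-01✓ 0-10✓ 00-0✓ 000-✓ 01-0✓ 010-✓ 1-01✓ 1-11✓ 10-1✓ 101- 11-1✓ 110-✓
Round 2: --01 -10- 0--0 0-0- 1--1
PIs = {--01, -010, -10-, 0--0, 0-0-, 1--1, 101-}
Coverage chart:
  m0: 0--0,0-0-
  m1: --01,0-0-
  m2: -010,0--0
  m4: -10-,0--0,0-0-
  m5: --01,-10-,0-0-
  m9: --01,1--1
  m10: -010,101-
  m11: 1--1,101-
  m15: 1--1 ←essential
Essential: 1--1
Petrick residual → -010, 0-0-
Min cover (3 terms): b'cd' + a'c' + ad

3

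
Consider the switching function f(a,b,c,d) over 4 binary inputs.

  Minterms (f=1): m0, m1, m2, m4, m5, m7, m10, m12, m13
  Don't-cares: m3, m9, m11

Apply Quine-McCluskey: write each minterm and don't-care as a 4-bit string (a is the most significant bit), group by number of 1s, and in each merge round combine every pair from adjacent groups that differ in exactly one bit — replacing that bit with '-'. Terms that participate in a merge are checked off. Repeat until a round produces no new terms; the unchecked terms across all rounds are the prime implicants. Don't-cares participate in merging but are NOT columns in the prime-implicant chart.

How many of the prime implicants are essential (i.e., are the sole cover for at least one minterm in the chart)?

3

[col 0] 0000*, 0001*, 0010*, 0011*, 0100*, 0101*, 0111*, 1001*, 1010*, 1011*, 1100*, 1101*
[col 1] -001*, -010*, -011*, -100*, -101*, 0-00*, 0-01*, 0-11*, 00-0*, 00-1*, 000-*, 001-*, 01-1*, 010-*, 1-01*, 10-1*, 101-*, 110-*
[col 2] --01, -0-1, -01-, -10-, 0--1, 0-0-, 00--
Prime implicants: --01, -0-1, -01-, -10-, 0--1, 0-0-, 00--
PI chart (minterm → PIs covering it):
  0 | 0-0-,00--
  1 | --01,-0-1,0--1,0-0-,00--
  2 | -01-,00--
  4 | -10-,0-0-
  5 | --01,-10-,0--1,0-0-
  7 | 0--1  (sole → essential)
  10 | -01-  (sole → essential)
  12 | -10-  (sole → essential)
  13 | --01,-10-
Essential prime implicants: -01-, -10-, 0--1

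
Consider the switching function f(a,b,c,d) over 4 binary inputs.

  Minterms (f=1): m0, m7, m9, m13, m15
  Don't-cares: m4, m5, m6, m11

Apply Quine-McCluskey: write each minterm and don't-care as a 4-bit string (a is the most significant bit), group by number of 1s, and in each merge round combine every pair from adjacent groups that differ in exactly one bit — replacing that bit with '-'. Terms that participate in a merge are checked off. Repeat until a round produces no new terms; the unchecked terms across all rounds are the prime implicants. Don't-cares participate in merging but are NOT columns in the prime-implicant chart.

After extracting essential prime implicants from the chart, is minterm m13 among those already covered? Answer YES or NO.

YES

size-2^0 implicants → 0000(✓)  0100(✓)  0101(✓)  0110(✓)  0111(✓)  1001(✓)  1011(✓)  1101(✓)  1111(✓)
size-2^1 implicants → -101(✓)  -111(✓)  0-00  01-0(✓)  01-1(✓)  010-(✓)  011-(✓)  1-01(✓)  1-11(✓)  10-1(✓)  11-1(✓)
size-2^2 implicants → -1-1  01--  1--1
Unchecked terms (primes): -1-1, 0-00, 01--, 1--1
Minterm coverage:
  m0 ⊆ 0-00 [E]
  m7 ⊆ -1-1,01--
  m9 ⊆ 1--1 [E]
  m13 ⊆ -1-1,1--1
  m15 ⊆ -1-1,1--1
E = {0-00, 1--1}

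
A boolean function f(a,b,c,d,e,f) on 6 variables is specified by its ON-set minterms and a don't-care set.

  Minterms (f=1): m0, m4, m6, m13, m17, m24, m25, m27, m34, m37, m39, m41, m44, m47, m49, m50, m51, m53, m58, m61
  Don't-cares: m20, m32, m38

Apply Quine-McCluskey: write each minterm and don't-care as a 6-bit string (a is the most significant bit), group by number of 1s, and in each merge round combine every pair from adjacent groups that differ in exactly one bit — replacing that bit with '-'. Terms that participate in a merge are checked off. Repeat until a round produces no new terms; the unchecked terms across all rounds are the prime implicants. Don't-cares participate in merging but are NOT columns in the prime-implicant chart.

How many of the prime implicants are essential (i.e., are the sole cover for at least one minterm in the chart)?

size-2^0 implicants → 000000(✓)  000100(✓)  000110(✓)  001101  010001(✓)  010100(✓)  011000(✓)  011001(✓)  011011(✓)  100000(✓)  100010(✓)  100101(✓)  100110(✓)  100111(✓)  101001  101100  101111(✓)  110001(✓)  110010(✓)  110011(✓)  110101(✓)  111010(✓)  111101(✓)
size-2^1 implicants → -00000  -00110  -10001  0-0100  000-00  0001-0  01-001  0110-1  01100-  1-0010  1-0101  10-111  100-10  1000-0  1001-1  10011-  11-010  11-101  110-01  1100-1  11001-
Unchecked terms (primes): -00000, -00110, -10001, 0-0100, 000-00, 0001-0, 001101, 01-001, 0110-1, 01100-, 1-0010, 1-0101, 10-111, 100-10, 1000-0, 1001-1, 10011-, 101001, 101100, 11-010, 11-101, 110-01, 1100-1, 11001-
Minterm coverage:
  m0 ⊆ -00000,000-00
  m4 ⊆ 0-0100,000-00,0001-0
  m6 ⊆ -00110,0001-0
  m13 ⊆ 001101 [E]
  m17 ⊆ -10001,01-001
  m24 ⊆ 01100- [E]
  m25 ⊆ 01-001,0110-1,01100-
  m27 ⊆ 0110-1 [E]
  m34 ⊆ 1-0010,100-10,1000-0
  m37 ⊆ 1-0101,1001-1
  m39 ⊆ 10-111,1001-1,10011-
  m41 ⊆ 101001 [E]
  m44 ⊆ 101100 [E]
  m47 ⊆ 10-111 [E]
  m49 ⊆ -10001,110-01,1100-1
  m50 ⊆ 1-0010,11-010,11001-
  m51 ⊆ 1100-1,11001-
  m53 ⊆ 1-0101,11-101,110-01
  m58 ⊆ 11-010 [E]
  m61 ⊆ 11-101 [E]
E = {001101, 0110-1, 01100-, 10-111, 101001, 101100, 11-010, 11-101}

8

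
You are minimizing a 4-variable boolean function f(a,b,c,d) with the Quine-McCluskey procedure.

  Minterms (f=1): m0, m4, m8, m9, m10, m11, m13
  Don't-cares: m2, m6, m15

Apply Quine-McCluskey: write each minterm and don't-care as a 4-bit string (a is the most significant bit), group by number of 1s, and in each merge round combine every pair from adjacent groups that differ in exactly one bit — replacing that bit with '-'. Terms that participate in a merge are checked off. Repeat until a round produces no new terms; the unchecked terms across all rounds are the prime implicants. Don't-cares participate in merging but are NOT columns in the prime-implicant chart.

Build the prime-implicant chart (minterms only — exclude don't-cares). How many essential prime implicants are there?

[col 0] 0000*, 0010*, 0100*, 0110*, 1000*, 1001*, 1010*, 1011*, 1101*, 1111*
[col 1] -000*, -010*, 0-00*, 0-10*, 00-0*, 01-0*, 1-01*, 1-11*, 10-0*, 10-1*, 100-*, 101-*, 11-1*
[col 2] -0-0, 0--0, 1--1, 10--
Prime implicants: -0-0, 0--0, 1--1, 10--
PI chart (minterm → PIs covering it):
  0 | -0-0,0--0
  4 | 0--0  (sole → essential)
  8 | -0-0,10--
  9 | 1--1,10--
  10 | -0-0,10--
  11 | 1--1,10--
  13 | 1--1  (sole → essential)
Essential prime implicants: 0--0, 1--1

2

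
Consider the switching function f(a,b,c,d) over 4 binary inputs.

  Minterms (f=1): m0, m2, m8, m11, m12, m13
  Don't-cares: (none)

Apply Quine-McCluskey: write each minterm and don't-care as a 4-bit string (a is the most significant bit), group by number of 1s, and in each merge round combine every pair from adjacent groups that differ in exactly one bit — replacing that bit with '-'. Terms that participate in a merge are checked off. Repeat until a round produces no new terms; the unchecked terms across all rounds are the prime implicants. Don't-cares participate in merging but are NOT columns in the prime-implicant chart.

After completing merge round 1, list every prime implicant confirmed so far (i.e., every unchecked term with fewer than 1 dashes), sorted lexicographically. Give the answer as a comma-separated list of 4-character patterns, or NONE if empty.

1011

Round 0: 0000✓ 0010✓ 1000✓ 1011 1100✓ 1101✓
Round 1: -000 00-0 1-00 110-
PIs = {-000, 00-0, 1-00, 1011, 110-}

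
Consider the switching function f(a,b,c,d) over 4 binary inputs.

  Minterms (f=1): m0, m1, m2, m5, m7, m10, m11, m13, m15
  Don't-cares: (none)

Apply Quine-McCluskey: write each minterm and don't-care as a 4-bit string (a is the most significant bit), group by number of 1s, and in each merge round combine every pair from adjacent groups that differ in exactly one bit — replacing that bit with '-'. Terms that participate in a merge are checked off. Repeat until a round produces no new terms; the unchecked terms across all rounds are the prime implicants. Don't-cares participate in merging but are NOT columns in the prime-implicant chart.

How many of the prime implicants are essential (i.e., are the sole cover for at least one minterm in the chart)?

Round 0: 0000✓ 0001✓ 0010✓ 0101✓ 0111✓ 1010✓ 1011✓ 1101✓ 1111✓
Round 1: -010 -101✓ -111✓ 0-01 00-0 000- 01-1✓ 1-11 101- 11-1✓
Round 2: -1-1
PIs = {-010, -1-1, 0-01, 00-0, 000-, 1-11, 101-}
Coverage chart:
  m0: 00-0,000-
  m1: 0-01,000-
  m2: -010,00-0
  m5: -1-1,0-01
  m7: -1-1 ←essential
  m10: -010,101-
  m11: 1-11,101-
  m13: -1-1 ←essential
  m15: -1-1,1-11
Essential: -1-1

1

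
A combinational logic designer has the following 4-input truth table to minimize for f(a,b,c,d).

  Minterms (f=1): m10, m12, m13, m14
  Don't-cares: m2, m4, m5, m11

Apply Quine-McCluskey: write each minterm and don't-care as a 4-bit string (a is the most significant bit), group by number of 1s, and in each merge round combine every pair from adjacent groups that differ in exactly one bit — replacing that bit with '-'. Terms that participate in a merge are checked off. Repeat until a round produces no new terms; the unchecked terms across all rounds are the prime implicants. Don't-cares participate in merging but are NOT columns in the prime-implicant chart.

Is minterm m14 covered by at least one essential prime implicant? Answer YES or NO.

Round 0: 0010✓ 0100✓ 0101✓ 1010✓ 1011✓ 1100✓ 1101✓ 1110✓
Round 1: -010 -100✓ -101✓ 010-✓ 1-10 101- 11-0 110-✓
Round 2: -10-
PIs = {-010, -10-, 1-10, 101-, 11-0}
Coverage chart:
  m10: -010,1-10,101-
  m12: -10-,11-0
  m13: -10- ←essential
  m14: 1-10,11-0
Essential: -10-

NO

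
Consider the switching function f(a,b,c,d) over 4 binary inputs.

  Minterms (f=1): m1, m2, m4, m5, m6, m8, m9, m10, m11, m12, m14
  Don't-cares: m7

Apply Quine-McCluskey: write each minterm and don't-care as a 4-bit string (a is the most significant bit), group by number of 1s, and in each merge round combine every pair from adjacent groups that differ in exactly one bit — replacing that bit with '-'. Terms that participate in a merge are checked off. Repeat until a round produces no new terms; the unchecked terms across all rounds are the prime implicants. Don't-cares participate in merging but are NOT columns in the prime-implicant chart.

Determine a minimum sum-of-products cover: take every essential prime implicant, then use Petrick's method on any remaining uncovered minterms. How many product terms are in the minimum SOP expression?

[col 0] 0001*, 0010*, 0100*, 0101*, 0110*, 0111*, 1000*, 1001*, 1010*, 1011*, 1100*, 1110*
[col 1] -001, -010*, -100*, -110*, 0-01, 0-10*, 01-0*, 01-1*, 010-*, 011-*, 1-00*, 1-10*, 10-0*, 10-1*, 100-*, 101-*, 11-0*
[col 2] --10, -1-0, 01--, 1--0, 10--
Prime implicants: --10, -001, -1-0, 0-01, 01--, 1--0, 10--
PI chart (minterm → PIs covering it):
  1 | -001,0-01
  2 | --10  (sole → essential)
  4 | -1-0,01--
  5 | 0-01,01--
  6 | --10,-1-0,01--
  8 | 1--0,10--
  9 | -001,10--
  10 | --10,1--0,10--
  11 | 10--  (sole → essential)
  12 | -1-0,1--0
  14 | --10,-1-0,1--0
Essential prime implicants: --10, 10--
Petrick residual → -1-0, 0-01
Minimum SOP uses 4 PIs: cd' + bd' + a'c'd + ab'

4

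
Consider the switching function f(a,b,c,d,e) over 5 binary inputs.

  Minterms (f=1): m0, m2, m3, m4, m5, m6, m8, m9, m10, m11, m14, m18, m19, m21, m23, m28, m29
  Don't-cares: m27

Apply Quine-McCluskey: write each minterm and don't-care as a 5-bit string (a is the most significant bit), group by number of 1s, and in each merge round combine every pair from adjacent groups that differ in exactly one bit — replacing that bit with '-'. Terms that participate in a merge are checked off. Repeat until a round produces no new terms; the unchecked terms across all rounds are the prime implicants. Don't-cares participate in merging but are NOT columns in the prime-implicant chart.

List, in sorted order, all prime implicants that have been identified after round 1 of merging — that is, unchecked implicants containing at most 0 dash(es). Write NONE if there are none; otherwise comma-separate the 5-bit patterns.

Round 0: 00000✓ 00010✓ 00011✓ 00100✓ 00101✓ 00110✓ 01000✓ 01001✓ 01010✓ 01011✓ 01110✓ 10010✓ 10011✓ 10101✓ 10111✓ 11011✓ 11100✓ 11101✓
Round 1: -0010✓ -0011✓ -0101 -1011✓ 0-000✓ 0-010✓ 0-011✓ 0-110✓ 00-00✓ 00-10✓ 000-0✓ 0001-✓ 001-0✓ 0010- 01-10✓ 010-0✓ 010-1✓ 0100-✓ 0101-✓ 1-011✓ 1-101 10-11 1001-✓ 101-1 1110-
Round 2: --011 -001- 0--10 0-0-0 0-01- 00--0 010--
PIs = {--011, -001-, -0101, 0--10, 0-0-0, 0-01-, 00--0, 0010-, 010--, 1-101, 10-11, 101-1, 1110-}

NONE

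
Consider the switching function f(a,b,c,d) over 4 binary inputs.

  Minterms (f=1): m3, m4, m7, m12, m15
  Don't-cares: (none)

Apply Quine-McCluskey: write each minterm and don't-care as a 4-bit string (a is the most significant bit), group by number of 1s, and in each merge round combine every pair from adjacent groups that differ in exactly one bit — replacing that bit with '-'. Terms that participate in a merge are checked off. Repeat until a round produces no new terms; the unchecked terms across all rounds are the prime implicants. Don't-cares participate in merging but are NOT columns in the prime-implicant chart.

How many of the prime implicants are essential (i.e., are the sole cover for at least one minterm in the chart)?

3

size-2^0 implicants → 0011(✓)  0100(✓)  0111(✓)  1100(✓)  1111(✓)
size-2^1 implicants → -100  -111  0-11
Unchecked terms (primes): -100, -111, 0-11
Minterm coverage:
  m3 ⊆ 0-11 [E]
  m4 ⊆ -100 [E]
  m7 ⊆ -111,0-11
  m12 ⊆ -100 [E]
  m15 ⊆ -111 [E]
E = {-100, -111, 0-11}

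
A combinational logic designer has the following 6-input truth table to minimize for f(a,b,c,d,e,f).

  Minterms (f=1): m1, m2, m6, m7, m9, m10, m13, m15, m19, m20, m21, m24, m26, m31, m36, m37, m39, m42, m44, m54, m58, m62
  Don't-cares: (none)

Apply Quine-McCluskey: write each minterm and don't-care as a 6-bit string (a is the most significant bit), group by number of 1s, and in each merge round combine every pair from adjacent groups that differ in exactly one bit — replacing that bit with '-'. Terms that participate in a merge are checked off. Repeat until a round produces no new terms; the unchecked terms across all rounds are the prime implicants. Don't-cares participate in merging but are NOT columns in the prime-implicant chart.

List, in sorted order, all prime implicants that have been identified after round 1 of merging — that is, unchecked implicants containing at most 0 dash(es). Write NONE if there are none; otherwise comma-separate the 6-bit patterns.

size-2^0 implicants → 000001(✓)  000010(✓)  000110(✓)  000111(✓)  001001(✓)  001010(✓)  001101(✓)  001111(✓)  010011  010100(✓)  010101(✓)  011000(✓)  011010(✓)  011111(✓)  100100(✓)  100101(✓)  100111(✓)  101010(✓)  101100(✓)  110110(✓)  111010(✓)  111110(✓)
size-2^1 implicants → -00111  -01010(✓)  -11010(✓)  0-1010(✓)  0-1111  00-001  00-010  00-111  000-10  00011-  001-01  0011-1  01010-  0110-0  1-1010(✓)  10-100  1001-1  10010-  11-110  111-10
size-2^2 implicants → --1010
Unchecked terms (primes): --1010, -00111, 0-1111, 00-001, 00-010, 00-111, 000-10, 00011-, 001-01, 0011-1, 010011, 01010-, 0110-0, 10-100, 1001-1, 10010-, 11-110, 111-10

010011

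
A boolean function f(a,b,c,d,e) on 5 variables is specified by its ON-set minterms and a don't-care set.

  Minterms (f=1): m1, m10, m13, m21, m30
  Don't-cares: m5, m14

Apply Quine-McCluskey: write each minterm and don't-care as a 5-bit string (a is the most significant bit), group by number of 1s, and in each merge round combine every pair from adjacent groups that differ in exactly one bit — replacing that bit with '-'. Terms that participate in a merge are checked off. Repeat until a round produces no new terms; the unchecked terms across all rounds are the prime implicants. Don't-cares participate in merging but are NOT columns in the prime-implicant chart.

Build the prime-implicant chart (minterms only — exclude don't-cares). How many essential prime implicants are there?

Round 0: 00001✓ 00101✓ 01010✓ 01101✓ 01110✓ 10101✓ 11110✓
Round 1: -0101 -1110 0-101 00-01 01-10
PIs = {-0101, -1110, 0-101, 00-01, 01-10}
Coverage chart:
  m1: 00-01 ←essential
  m10: 01-10 ←essential
  m13: 0-101 ←essential
  m21: -0101 ←essential
  m30: -1110 ←essential
Essential: -0101, -1110, 0-101, 00-01, 01-10

5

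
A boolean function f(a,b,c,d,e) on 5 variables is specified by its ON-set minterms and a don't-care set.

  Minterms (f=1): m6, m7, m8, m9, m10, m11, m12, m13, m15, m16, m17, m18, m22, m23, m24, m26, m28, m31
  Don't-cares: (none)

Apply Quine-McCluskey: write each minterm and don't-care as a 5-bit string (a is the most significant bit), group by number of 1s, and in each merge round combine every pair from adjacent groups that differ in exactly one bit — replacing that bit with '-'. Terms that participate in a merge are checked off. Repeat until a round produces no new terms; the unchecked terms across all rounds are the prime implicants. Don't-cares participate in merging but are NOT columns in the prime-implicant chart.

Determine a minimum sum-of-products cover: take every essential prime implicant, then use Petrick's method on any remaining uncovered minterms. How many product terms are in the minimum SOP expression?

Round 0: 00110✓ 00111✓ 01000✓ 01001✓ 01010✓ 01011✓ 01100✓ 01101✓ 01111✓ 10000✓ 10001✓ 10010✓ 10110✓ 10111✓ 11000✓ 11010✓ 11100✓ 11111✓
Round 1: -0110✓ -0111✓ -1000✓ -1010✓ -1100✓ -1111✓ 0-111✓ 0011-✓ 01-00✓ 01-01✓ 01-11✓ 010-0✓ 010-1✓ 0100-✓ 0101-✓ 011-1✓ 0110-✓ 1-000✓ 1-010✓ 1-111✓ 10-10 100-0✓ 1000- 1011-✓ 11-00✓ 110-0✓
Round 2: --111 -011- -1-00 -10-0 01--1 01-0- 010-- 1-0-0
PIs = {--111, -011-, -1-00, -10-0, 01--1, 01-0-, 010--, 1-0-0, 10-10, 1000-}
Coverage chart:
  m6: -011- ←essential
  m7: --111,-011-
  m8: -1-00,-10-0,01-0-,010--
  m9: 01--1,01-0-,010--
  m10: -10-0,010--
  m11: 01--1,010--
  m12: -1-00,01-0-
  m13: 01--1,01-0-
  m15: --111,01--1
  m16: 1-0-0,1000-
  m17: 1000- ←essential
  m18: 1-0-0,10-10
  m22: -011-,10-10
  m23: --111,-011-
  m24: -1-00,-10-0,1-0-0
  m26: -10-0,1-0-0
  m28: -1-00 ←essential
  m31: --111 ←essential
Essential: --111, -011-, -1-00, 1000-
Petrick residual → -10-0, 01--1, 1-0-0
Min cover (7 terms): cde + b'cd + bd'e' + bc'e' + a'be + ac'e' + ab'c'd'

7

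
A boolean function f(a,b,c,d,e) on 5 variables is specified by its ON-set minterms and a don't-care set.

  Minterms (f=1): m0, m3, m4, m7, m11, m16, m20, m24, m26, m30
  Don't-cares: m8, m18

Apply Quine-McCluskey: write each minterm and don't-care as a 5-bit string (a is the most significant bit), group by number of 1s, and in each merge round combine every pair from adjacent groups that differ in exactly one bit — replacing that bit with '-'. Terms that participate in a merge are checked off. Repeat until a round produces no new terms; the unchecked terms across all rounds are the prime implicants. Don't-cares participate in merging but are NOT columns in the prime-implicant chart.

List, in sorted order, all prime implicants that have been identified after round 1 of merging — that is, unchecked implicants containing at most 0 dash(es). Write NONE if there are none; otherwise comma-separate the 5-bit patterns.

NONE

Round 0: 00000✓ 00011✓ 00100✓ 00111✓ 01000✓ 01011✓ 10000✓ 10010✓ 10100✓ 11000✓ 11010✓ 11110✓
Round 1: -0000✓ -0100✓ -1000✓ 0-000✓ 0-011 00-00✓ 00-11 1-000✓ 1-010✓ 10-00✓ 100-0✓ 11-10 110-0✓
Round 2: --000 -0-00 1-0-0
PIs = {--000, -0-00, 0-011, 00-11, 1-0-0, 11-10}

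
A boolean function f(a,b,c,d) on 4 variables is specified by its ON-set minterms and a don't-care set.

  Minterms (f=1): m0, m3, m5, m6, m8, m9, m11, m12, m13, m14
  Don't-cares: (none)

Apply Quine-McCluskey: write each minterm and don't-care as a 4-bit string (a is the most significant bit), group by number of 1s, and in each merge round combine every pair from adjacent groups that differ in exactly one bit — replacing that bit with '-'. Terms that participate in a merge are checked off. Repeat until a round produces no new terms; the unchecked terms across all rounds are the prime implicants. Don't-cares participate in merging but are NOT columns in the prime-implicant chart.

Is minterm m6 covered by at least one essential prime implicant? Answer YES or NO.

[col 0] 0000*, 0011*, 0101*, 0110*, 1000*, 1001*, 1011*, 1100*, 1101*, 1110*
[col 1] -000, -011, -101, -110, 1-00*, 1-01*, 10-1, 100-*, 11-0, 110-*
[col 2] 1-0-
Prime implicants: -000, -011, -101, -110, 1-0-, 10-1, 11-0
PI chart (minterm → PIs covering it):
  0 | -000  (sole → essential)
  3 | -011  (sole → essential)
  5 | -101  (sole → essential)
  6 | -110  (sole → essential)
  8 | -000,1-0-
  9 | 1-0-,10-1
  11 | -011,10-1
  12 | 1-0-,11-0
  13 | -101,1-0-
  14 | -110,11-0
Essential prime implicants: -000, -011, -101, -110

YES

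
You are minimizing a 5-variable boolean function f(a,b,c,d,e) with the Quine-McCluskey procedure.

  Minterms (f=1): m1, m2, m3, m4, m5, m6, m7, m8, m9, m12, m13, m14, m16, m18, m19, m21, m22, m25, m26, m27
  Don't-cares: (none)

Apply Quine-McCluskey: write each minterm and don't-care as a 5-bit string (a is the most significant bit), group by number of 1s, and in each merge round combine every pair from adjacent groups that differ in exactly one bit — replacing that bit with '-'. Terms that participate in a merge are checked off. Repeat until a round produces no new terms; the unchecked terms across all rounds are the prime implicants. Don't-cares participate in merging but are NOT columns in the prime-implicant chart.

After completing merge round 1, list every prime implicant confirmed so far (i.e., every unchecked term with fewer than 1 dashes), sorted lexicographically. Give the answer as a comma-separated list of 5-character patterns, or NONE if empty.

NONE

size-2^0 implicants → 00001(✓)  00010(✓)  00011(✓)  00100(✓)  00101(✓)  00110(✓)  00111(✓)  01000(✓)  01001(✓)  01100(✓)  01101(✓)  01110(✓)  10000(✓)  10010(✓)  10011(✓)  10101(✓)  10110(✓)  11001(✓)  11010(✓)  11011(✓)
size-2^1 implicants → -0010(✓)  -0011(✓)  -0101  -0110(✓)  -1001  0-001(✓)  0-100(✓)  0-101(✓)  0-110(✓)  00-01(✓)  00-10(✓)  00-11(✓)  000-1(✓)  0001-(✓)  001-0(✓)  001-1(✓)  0010-(✓)  0011-(✓)  01-00(✓)  01-01(✓)  0100-(✓)  011-0(✓)  0110-(✓)  1-010(✓)  1-011(✓)  10-10(✓)  100-0  1001-(✓)  110-1  1101-(✓)
size-2^2 implicants → -0-10  -001-  0--01  0-1-0  0-10-  00--1  00-1-  001--  01-0-  1-01-
Unchecked terms (primes): -0-10, -001-, -0101, -1001, 0--01, 0-1-0, 0-10-, 00--1, 00-1-, 001--, 01-0-, 1-01-, 100-0, 110-1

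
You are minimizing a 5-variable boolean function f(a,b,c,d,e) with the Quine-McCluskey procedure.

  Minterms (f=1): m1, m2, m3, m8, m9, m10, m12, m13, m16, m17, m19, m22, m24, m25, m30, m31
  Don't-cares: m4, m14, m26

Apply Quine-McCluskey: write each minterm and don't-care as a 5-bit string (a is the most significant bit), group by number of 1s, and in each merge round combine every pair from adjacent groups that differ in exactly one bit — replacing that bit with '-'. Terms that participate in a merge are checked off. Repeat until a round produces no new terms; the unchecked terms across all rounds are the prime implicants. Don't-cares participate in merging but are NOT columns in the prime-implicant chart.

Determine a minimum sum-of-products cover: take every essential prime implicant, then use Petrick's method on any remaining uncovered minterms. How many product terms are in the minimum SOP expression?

Round 0: 00001✓ 00010✓ 00011✓ 00100✓ 01000✓ 01001✓ 01010✓ 01100✓ 01101✓ 01110✓ 10000✓ 10001✓ 10011✓ 10110✓ 11000✓ 11001✓ 11010✓ 11110✓ 11111✓
Round 1: -0001✓ -0011✓ -1000✓ -1001✓ -1010✓ -1110✓ 0-001✓ 0-010 0-100 000-1✓ 0001- 01-00✓ 01-01✓ 01-10✓ 010-0✓ 0100-✓ 011-0✓ 0110-✓ 1-000✓ 1-001✓ 1-110 100-1✓ 1000-✓ 11-10✓ 110-0✓ 1100-✓ 1111-
Round 2: --001 -00-1 -1-10 -10-0 -100- 01--0 01-0- 1-00-
PIs = {--001, -00-1, -1-10, -10-0, -100-, 0-010, 0-100, 0001-, 01--0, 01-0-, 1-00-, 1-110, 1111-}
Coverage chart:
  m1: --001,-00-1
  m2: 0-010,0001-
  m3: -00-1,0001-
  m8: -10-0,-100-,01--0,01-0-
  m9: --001,-100-,01-0-
  m10: -1-10,-10-0,0-010,01--0
  m12: 0-100,01--0,01-0-
  m13: 01-0- ←essential
  m16: 1-00- ←essential
  m17: --001,-00-1,1-00-
  m19: -00-1 ←essential
  m22: 1-110 ←essential
  m24: -10-0,-100-,1-00-
  m25: --001,-100-,1-00-
  m30: -1-10,1-110,1111-
  m31: 1111- ←essential
Essential: -00-1, 01-0-, 1-00-, 1-110, 1111-
Petrick residual → 0-010
Min cover (6 terms): b'c'e + a'c'de' + a'bd' + ac'd' + acde' + abcd

6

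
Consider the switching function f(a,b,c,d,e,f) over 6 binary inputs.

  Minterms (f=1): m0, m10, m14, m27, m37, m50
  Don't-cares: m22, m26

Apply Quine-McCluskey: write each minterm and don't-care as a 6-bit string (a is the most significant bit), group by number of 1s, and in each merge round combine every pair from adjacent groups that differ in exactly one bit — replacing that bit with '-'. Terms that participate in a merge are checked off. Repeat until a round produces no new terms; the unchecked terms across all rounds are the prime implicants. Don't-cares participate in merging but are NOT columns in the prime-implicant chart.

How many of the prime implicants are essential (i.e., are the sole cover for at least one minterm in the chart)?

5

size-2^0 implicants → 000000  001010(✓)  001110(✓)  010110  011010(✓)  011011(✓)  100101  110010
size-2^1 implicants → 0-1010  001-10  01101-
Unchecked terms (primes): 0-1010, 000000, 001-10, 010110, 01101-, 100101, 110010
Minterm coverage:
  m0 ⊆ 000000 [E]
  m10 ⊆ 0-1010,001-10
  m14 ⊆ 001-10 [E]
  m27 ⊆ 01101- [E]
  m37 ⊆ 100101 [E]
  m50 ⊆ 110010 [E]
E = {000000, 001-10, 01101-, 100101, 110010}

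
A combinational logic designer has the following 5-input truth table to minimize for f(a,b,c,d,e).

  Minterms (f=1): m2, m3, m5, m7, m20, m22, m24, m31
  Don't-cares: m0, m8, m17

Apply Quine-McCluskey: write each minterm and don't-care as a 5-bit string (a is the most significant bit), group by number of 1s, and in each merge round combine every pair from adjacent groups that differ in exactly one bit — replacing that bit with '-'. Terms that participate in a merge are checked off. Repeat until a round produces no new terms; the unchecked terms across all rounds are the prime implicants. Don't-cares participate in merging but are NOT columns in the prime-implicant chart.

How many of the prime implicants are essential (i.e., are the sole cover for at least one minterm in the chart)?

4

Round 0: 00000✓ 00010✓ 00011✓ 00101✓ 00111✓ 01000✓ 10001 10100✓ 10110✓ 11000✓ 11111
Round 1: -1000 0-000 00-11 000-0 0001- 001-1 101-0
PIs = {-1000, 0-000, 00-11, 000-0, 0001-, 001-1, 10001, 101-0, 11111}
Coverage chart:
  m2: 000-0,0001-
  m3: 00-11,0001-
  m5: 001-1 ←essential
  m7: 00-11,001-1
  m20: 101-0 ←essential
  m22: 101-0 ←essential
  m24: -1000 ←essential
  m31: 11111 ←essential
Essential: -1000, 001-1, 101-0, 11111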